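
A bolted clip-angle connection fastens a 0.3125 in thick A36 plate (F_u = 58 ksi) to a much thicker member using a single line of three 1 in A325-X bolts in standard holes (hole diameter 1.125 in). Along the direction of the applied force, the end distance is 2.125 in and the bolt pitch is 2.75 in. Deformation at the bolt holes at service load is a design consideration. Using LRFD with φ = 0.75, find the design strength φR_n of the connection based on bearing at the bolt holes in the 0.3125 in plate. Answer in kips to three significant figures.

78.5 kips

Per bolt r_n = 1.2 l_c t F_u ≤ 2.4 d t F_u; upper limit = 2.4 × 1 × 0.3125 × 58 = 43.5 kips.
Edge bolt: l_c = 2.125 − 1.125/2 = 1.562 in → 1.2 × 1.562 × 0.3125 × 58 = 33.98 → r_n = 33.98 kips.
Interior bolts: l_c = 2.75 − 1.125 = 1.625 in → 1.2 × 1.625 × 0.3125 × 58 = 35.34 → r_n = 35.34 kips.
R_n = 1 × 33.98 + 2 × 35.34 = 104.7 kips.
Design strength φR_n = 0.75 × 104.7 = 78.5 kips.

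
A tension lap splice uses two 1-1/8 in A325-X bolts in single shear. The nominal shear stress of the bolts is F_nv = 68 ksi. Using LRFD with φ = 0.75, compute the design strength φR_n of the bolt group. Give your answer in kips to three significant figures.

A_b = π × 1.125² / 4 = 0.994 in².
R_n = F_nv · A_b · n · n_s = 68 × 0.994 × 2 × 1 = 135.2 kips.
Design strength φR_n = 0.75 × 135.2 = 101 kips.

101 kips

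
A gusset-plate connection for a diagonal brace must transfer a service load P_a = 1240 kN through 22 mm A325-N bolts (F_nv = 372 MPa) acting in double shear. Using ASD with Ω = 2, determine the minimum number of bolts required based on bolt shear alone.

A_b = π·22²/4 = 380.1 mm².
Per-bolt allowable strength R_n/Ω = 372 × 380.1 × 2 / 1000 / 2 = 141.4 kN.
n ≥ 1240 / 141.4 = 8.769 → use 9 bolts.

9 bolts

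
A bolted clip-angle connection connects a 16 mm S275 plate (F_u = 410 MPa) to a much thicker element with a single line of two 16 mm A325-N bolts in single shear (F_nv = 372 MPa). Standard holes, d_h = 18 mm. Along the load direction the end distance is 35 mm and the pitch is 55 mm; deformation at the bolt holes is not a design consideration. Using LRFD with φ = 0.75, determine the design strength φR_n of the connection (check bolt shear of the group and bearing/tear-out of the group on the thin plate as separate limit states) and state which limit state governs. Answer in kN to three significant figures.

Bolt shear: A_b = π·16²/4 = 201.1 mm²; R_n = 372 × 201.1 × 2 × 1 / 1000 = 149.6 kN → 0.75 × 149.6 = 112 kN.
Bearing (1.5 l_c t F_u ≤ 3.0 d t F_u): upper limit = 3.0·16·16·410 / 1000 = 314.9 kN.
  Edge l_c = 35 − 18/2 = 26 → r_n = 255.8 kN; interior l_c = 55 − 18 = 37 → r_n = 314.9 kN.
  R_n,bearing = 1·255.8 + 1·314.9 = 570.7 kN → 0.75 × 570.7 = 428 kN.
Bolt shear governs: 112 kN.

112 kN (bolt shear governs)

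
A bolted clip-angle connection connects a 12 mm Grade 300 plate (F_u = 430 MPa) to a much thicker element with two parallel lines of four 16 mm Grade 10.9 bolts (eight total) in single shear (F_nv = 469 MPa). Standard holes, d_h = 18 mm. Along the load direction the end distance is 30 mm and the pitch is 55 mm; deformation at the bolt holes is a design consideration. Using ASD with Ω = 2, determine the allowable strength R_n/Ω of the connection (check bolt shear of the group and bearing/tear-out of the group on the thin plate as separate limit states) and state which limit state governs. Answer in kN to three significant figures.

377 kN (bolt shear governs)

Bolt shear: A_b = π·16²/4 = 201.1 mm²; R_n = 469 × 201.1 × 8 × 1 / 1000 = 754.4 kN → 754.4 / 2 = 377 kN.
Bearing (1.2 l_c t F_u ≤ 2.4 d t F_u): upper limit = 2.4·16·12·430 / 1000 = 198.1 kN.
  Edge l_c = 30 − 18/2 = 21 → r_n = 130 kN; interior l_c = 55 − 18 = 37 → r_n = 198.1 kN.
  R_n,bearing = 2·130 + 6·198.1 = 1449 kN → 1449 / 2 = 724 kN.
Bolt shear governs: 377 kN.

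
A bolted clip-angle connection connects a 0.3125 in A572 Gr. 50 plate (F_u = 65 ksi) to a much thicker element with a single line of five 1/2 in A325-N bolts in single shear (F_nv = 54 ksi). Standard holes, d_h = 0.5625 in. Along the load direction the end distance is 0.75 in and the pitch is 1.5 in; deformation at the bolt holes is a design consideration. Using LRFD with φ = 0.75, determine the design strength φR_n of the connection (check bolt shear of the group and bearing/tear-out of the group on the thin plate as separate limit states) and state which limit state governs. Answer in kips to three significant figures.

Bolt shear: A_b = π·0.5²/4 = 0.1963 in²; R_n = 54 × 0.1963 × 5 × 1 = 53.01 kips → 0.75 × 53.01 = 39.8 kips.
Bearing (1.2 l_c t F_u ≤ 2.4 d t F_u): upper limit = 2.4·0.5·0.3125·65 = 24.38 kips.
  Edge l_c = 0.75 − 0.5625/2 = 0.4688 → r_n = 11.43 kips; interior l_c = 1.5 − 0.5625 = 0.9375 → r_n = 22.85 kips.
  R_n,bearing = 1·11.43 + 4·22.85 = 102.8 kips → 0.75 × 102.8 = 77.1 kips.
Bolt shear governs: 39.8 kips.

39.8 kips (bolt shear governs)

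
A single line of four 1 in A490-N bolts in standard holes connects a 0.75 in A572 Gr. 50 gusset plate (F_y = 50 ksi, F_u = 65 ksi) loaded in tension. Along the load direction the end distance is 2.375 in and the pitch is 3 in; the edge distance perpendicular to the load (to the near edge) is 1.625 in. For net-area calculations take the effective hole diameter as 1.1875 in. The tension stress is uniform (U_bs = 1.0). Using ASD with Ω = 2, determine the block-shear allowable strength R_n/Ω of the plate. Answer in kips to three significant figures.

Shear plane L_v = 2.375 + 3·3 = 11.38 in; A_gv = 11.38 × 0.75 = 8.531 in².
A_nv = (11.38 − 3.5·1.1875) × 0.75 = 5.414 in².
A_nt = (1.625 − 0.5·1.1875) × 0.75 = 0.7734 in².
0.6 F_u A_nv = 211.1 kips; 0.6 F_y A_gv = 255.9 kips → shear rupture governs the shear term.
R_n = 211.1 + 1.0 × 65 × 0.7734 = 261.4 kips.
Allowable strength R_n/Ω = 261.4 / 2 = 131 kips.

131 kips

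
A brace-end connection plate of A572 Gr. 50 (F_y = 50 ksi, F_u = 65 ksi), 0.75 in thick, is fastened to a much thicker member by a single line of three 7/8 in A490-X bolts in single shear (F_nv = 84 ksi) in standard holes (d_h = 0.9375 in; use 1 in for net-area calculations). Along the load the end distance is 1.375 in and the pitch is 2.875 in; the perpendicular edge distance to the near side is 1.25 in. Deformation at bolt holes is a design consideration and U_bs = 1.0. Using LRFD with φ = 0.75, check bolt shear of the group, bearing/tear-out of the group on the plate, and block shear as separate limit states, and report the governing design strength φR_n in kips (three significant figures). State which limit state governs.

Bolt shear: A_b = π·0.875²/4 = 0.6013 in²; R_n = 84 × 0.6013 × 3 × 1 = 151.5 kips → 0.75 × 151.5 = 114 kips.
Bearing: edge l_c = 0.9062, r_n = 53.02 kips; interior l_c = 1.938, r_n = 102.4 kips; R_n = 53.02 + 2·102.4 = 257.8 kips → 193 kips.
Block shear: A_gv = 5.344, A_nv = 3.469, A_nt = 0.5625 in²; R_n = min(0.6F_uA_nv, 0.6F_yA_gv) + U_bs·F_u·A_nt = 171.8 kips → 129 kips.
Bolt shear governs: 114 kips.

114 kips (bolt shear governs)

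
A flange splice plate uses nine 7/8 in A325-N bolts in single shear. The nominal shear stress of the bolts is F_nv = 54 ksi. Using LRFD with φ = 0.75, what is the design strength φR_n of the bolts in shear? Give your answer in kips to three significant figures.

219 kips

A_b = π × 0.875² / 4 = 0.6013 in².
R_n = F_nv · A_b · n · n_s = 54 × 0.6013 × 9 × 1 = 292.2 kips.
Design strength φR_n = 0.75 × 292.2 = 219 kips.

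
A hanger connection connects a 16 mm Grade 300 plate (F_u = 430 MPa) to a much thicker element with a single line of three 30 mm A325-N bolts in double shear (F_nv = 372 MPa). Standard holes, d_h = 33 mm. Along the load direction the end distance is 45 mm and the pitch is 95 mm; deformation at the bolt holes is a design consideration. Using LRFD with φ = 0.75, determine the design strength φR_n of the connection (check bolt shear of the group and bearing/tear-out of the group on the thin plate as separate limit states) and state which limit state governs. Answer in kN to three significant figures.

920 kN (bearing governs)

Bolt shear: A_b = π·30²/4 = 706.9 mm²; R_n = 372 × 706.9 × 3 × 2 / 1000 = 1578 kN → 0.75 × 1578 = 1180 kN.
Bearing (1.2 l_c t F_u ≤ 2.4 d t F_u): upper limit = 2.4·30·16·430 / 1000 = 495.4 kN.
  Edge l_c = 45 − 33/2 = 28.5 → r_n = 235.3 kN; interior l_c = 95 − 33 = 62 → r_n = 495.4 kN.
  R_n,bearing = 1·235.3 + 2·495.4 = 1226 kN → 0.75 × 1226 = 920 kN.
Bearing governs: 920 kN.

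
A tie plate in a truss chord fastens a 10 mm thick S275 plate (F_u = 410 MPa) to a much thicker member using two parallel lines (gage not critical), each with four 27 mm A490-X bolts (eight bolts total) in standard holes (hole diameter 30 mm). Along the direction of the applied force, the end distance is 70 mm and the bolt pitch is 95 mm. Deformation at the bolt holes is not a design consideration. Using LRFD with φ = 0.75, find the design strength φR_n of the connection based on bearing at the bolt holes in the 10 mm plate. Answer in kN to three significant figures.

1990 kN

Per bolt r_n = 1.5 l_c t F_u ≤ 3.0 d t F_u; upper limit = 3.0 × 27 × 10 × 410 / 1000 = 332.1 kN.
Edge bolt: l_c = 70 − 30/2 = 55 mm → 1.5 × 55 × 10 × 410 / 1000 = 338.2 → r_n = 332.1 kN.
Interior bolts: l_c = 95 − 30 = 65 mm → 1.5 × 65 × 10 × 410 / 1000 = 399.8 → r_n = 332.1 kN.
R_n = 2 × 332.1 + 6 × 332.1 = 2657 kN.
Design strength φR_n = 0.75 × 2657 = 1990 kN.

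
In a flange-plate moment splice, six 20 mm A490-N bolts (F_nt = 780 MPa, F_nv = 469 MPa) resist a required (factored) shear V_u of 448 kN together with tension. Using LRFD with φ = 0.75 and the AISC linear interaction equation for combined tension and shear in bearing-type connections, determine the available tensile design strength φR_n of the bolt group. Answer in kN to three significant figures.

A_b = π·20²/4 = 314.2 mm²; f_rv = 448 × 1000 / (6 × 314.2) = 237.7 MPa.
F'_nt = 1.3 F_nt − (F_nt / φF_nv) f_rv = 1.3·780 − (780/(0.75·469))·237.7 = 487 MPa, capped at F_nt → F'_nt = 487 MPa.
R_n = F'_nt · A_b · n = 487 × 314.2 × 6 / 1000 = 917.9 kN.
Design strength φR_n = 0.75 × 917.9 = 688 kN.

688 kN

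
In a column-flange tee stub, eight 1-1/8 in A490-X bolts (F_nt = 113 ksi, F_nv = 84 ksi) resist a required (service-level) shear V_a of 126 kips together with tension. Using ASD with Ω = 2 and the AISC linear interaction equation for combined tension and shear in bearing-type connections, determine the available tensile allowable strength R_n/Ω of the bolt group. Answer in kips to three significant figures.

415 kips

A_b = π·1.125²/4 = 0.994 in²; f_rv = 126 / (8 × 0.994) = 15.84 ksi.
F'_nt = 1.3 F_nt − (Ω F_nt / F_nv) f_rv = 1.3·113 − (2·113/84)·15.84 = 104.3 ksi, capped at F_nt → F'_nt = 104.3 ksi.
R_n = F'_nt · A_b · n = 104.3 × 0.994 × 8 = 829.2 kips.
Allowable strength R_n/Ω = 829.2 / 2 = 415 kips.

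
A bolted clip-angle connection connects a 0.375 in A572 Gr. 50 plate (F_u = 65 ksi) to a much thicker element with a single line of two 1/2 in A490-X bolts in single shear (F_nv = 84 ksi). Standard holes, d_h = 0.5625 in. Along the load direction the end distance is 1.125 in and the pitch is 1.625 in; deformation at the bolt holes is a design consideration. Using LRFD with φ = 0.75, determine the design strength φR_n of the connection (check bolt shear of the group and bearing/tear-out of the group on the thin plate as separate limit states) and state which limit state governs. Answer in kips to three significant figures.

Bolt shear: A_b = π·0.5²/4 = 0.1963 in²; R_n = 84 × 0.1963 × 2 × 1 = 32.99 kips → 0.75 × 32.99 = 24.7 kips.
Bearing (1.2 l_c t F_u ≤ 2.4 d t F_u): upper limit = 2.4·0.5·0.375·65 = 29.25 kips.
  Edge l_c = 1.125 − 0.5625/2 = 0.8438 → r_n = 24.68 kips; interior l_c = 1.625 − 0.5625 = 1.062 → r_n = 29.25 kips.
  R_n,bearing = 1·24.68 + 1·29.25 = 53.93 kips → 0.75 × 53.93 = 40.4 kips.
Bolt shear governs: 24.7 kips.

24.7 kips (bolt shear governs)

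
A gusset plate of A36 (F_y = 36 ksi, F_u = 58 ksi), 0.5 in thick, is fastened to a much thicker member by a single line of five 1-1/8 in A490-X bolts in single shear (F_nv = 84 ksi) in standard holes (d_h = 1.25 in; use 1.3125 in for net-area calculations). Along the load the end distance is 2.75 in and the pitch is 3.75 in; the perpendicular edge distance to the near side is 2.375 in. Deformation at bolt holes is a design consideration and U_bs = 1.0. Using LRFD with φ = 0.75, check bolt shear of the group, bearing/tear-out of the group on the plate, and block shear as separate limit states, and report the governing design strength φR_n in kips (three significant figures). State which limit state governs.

181 kips (block shear governs)

Bolt shear: A_b = π·1.125²/4 = 0.994 in²; R_n = 84 × 0.994 × 5 × 1 = 417.5 kips → 0.75 × 417.5 = 313 kips.
Bearing: edge l_c = 2.125, r_n = 73.95 kips; interior l_c = 2.5, r_n = 78.3 kips; R_n = 73.95 + 4·78.3 = 387.1 kips → 290 kips.
Block shear: A_gv = 8.875, A_nv = 5.922, A_nt = 0.8594 in²; R_n = min(0.6F_uA_nv, 0.6F_yA_gv) + U_bs·F_u·A_nt = 241.5 kips → 181 kips.
Block shear governs: 181 kips.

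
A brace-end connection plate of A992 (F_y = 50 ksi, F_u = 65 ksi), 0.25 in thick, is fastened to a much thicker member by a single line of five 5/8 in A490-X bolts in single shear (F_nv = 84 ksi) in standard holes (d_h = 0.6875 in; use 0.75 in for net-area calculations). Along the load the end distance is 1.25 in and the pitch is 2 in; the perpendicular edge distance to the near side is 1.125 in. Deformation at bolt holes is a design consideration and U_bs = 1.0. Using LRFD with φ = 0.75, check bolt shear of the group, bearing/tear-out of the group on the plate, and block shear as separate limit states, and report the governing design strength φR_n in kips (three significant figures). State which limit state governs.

Bolt shear: A_b = π·0.625²/4 = 0.3068 in²; R_n = 84 × 0.3068 × 5 × 1 = 128.9 kips → 0.75 × 128.9 = 96.6 kips.
Bearing: edge l_c = 0.9062, r_n = 17.67 kips; interior l_c = 1.312, r_n = 24.38 kips; R_n = 17.67 + 4·24.38 = 115.2 kips → 86.4 kips.
Block shear: A_gv = 2.312, A_nv = 1.469, A_nt = 0.1875 in²; R_n = min(0.6F_uA_nv, 0.6F_yA_gv) + U_bs·F_u·A_nt = 69.47 kips → 52.1 kips.
Block shear governs: 52.1 kips.

52.1 kips (block shear governs)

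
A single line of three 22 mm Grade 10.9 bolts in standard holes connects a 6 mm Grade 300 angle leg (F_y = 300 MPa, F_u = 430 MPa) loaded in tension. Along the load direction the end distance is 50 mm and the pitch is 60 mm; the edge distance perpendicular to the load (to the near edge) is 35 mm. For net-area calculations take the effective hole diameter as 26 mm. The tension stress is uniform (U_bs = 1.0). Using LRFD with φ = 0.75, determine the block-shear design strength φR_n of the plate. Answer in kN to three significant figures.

Shear plane L_v = 50 + 2·60 = 170 mm; A_gv = 170 × 6 = 1020 mm².
A_nv = (170 − 2.5·26) × 6 = 630 mm².
A_nt = (35 − 0.5·26) × 6 = 132 mm².
0.6 F_u A_nv = 162.5 kN; 0.6 F_y A_gv = 183.6 kN → shear rupture governs the shear term.
R_n = 162.5 + 1.0 × 430 × 132 / 1000 = 219.3 kN.
Design strength φR_n = 0.75 × 219.3 = 164 kN.

164 kN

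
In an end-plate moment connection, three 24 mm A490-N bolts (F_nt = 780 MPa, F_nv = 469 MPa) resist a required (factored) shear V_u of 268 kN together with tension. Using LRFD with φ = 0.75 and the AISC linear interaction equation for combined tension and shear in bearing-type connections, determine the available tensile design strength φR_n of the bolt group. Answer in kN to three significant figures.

586 kN

A_b = π·24²/4 = 452.4 mm²; f_rv = 268 × 1000 / (3 × 452.4) = 197.5 MPa.
F'_nt = 1.3 F_nt − (F_nt / φF_nv) f_rv = 1.3·780 − (780/(0.75·469))·197.5 = 576.1 MPa, capped at F_nt → F'_nt = 576.1 MPa.
R_n = F'_nt · A_b · n = 576.1 × 452.4 × 3 / 1000 = 781.9 kN.
Design strength φR_n = 0.75 × 781.9 = 586 kN.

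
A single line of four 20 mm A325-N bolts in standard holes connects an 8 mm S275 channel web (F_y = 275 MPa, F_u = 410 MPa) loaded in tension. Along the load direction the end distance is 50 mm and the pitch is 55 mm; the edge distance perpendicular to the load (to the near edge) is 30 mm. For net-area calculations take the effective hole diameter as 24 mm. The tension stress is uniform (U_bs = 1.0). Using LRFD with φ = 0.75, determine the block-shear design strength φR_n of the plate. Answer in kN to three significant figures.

Shear plane L_v = 50 + 3·55 = 215 mm; A_gv = 215 × 8 = 1720 mm².
A_nv = (215 − 3.5·24) × 8 = 1048 mm².
A_nt = (30 − 0.5·24) × 8 = 144 mm².
0.6 F_u A_nv = 257.8 kN; 0.6 F_y A_gv = 283.8 kN → shear rupture governs the shear term.
R_n = 257.8 + 1.0 × 410 × 144 / 1000 = 316.8 kN.
Design strength φR_n = 0.75 × 316.8 = 238 kN.

238 kN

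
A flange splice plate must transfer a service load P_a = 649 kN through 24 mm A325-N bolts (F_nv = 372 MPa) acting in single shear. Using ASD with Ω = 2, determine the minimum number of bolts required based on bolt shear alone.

8 bolts

A_b = π·24²/4 = 452.4 mm².
Per-bolt allowable strength R_n/Ω = 372 × 452.4 × 1 / 1000 / 2 = 84.14 kN.
n ≥ 649 / 84.14 = 7.713 → use 8 bolts.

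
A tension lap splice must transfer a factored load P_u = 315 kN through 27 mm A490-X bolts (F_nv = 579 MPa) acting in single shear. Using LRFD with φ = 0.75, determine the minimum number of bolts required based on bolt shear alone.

2 bolts

A_b = π·27²/4 = 572.6 mm².
Per-bolt design strength φR_n = 0.75 × 579 × 572.6 × 1 / 1000 = 248.6 kN.
n ≥ 315 / 248.6 = 1.267 → use 2 bolts.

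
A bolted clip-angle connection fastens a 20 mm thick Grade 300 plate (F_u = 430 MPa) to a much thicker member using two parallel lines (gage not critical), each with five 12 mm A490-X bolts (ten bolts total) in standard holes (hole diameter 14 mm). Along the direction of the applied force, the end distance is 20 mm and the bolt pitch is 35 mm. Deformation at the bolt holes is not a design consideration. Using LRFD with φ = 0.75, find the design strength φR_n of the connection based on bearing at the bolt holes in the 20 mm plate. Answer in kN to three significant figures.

Per bolt r_n = 1.5 l_c t F_u ≤ 3.0 d t F_u; upper limit = 3.0 × 12 × 20 × 430 / 1000 = 309.6 kN.
Edge bolt: l_c = 20 − 14/2 = 13 mm → 1.5 × 13 × 20 × 430 / 1000 = 167.7 → r_n = 167.7 kN.
Interior bolts: l_c = 35 − 14 = 21 mm → 1.5 × 21 × 20 × 430 / 1000 = 270.9 → r_n = 270.9 kN.
R_n = 2 × 167.7 + 8 × 270.9 = 2503 kN.
Design strength φR_n = 0.75 × 2503 = 1880 kN.

1880 kN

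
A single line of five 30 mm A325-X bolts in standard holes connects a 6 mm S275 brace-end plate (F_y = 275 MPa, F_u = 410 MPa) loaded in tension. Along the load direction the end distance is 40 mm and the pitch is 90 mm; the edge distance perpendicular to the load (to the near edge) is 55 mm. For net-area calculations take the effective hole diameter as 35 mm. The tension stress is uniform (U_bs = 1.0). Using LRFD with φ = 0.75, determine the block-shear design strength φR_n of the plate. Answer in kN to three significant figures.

Shear plane L_v = 40 + 4·90 = 400 mm; A_gv = 400 × 6 = 2400 mm².
A_nv = (400 − 4.5·35) × 6 = 1455 mm².
A_nt = (55 − 0.5·35) × 6 = 225 mm².
0.6 F_u A_nv = 357.9 kN; 0.6 F_y A_gv = 396 kN → shear rupture governs the shear term.
R_n = 357.9 + 1.0 × 410 × 225 / 1000 = 450.2 kN.
Design strength φR_n = 0.75 × 450.2 = 338 kN.

338 kN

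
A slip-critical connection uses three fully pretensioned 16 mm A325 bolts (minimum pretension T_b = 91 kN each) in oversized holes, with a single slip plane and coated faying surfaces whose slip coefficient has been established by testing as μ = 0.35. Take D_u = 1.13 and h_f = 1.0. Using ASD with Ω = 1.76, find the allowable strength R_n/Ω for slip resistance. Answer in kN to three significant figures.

61.3 kN

R_n = μ · D_u · h_f · T_b · n_s · n_b = 0.35 × 1.13 × 1.0 × 91 × 1 × 3 = 108 kN.
Allowable strength R_n/Ω = 108 / 1.76 = 61.3 kN.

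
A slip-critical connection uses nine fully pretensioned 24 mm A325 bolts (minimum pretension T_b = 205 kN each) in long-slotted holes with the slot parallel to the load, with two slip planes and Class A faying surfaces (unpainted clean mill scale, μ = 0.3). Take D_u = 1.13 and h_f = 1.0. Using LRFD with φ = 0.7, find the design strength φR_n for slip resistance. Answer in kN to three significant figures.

R_n = μ · D_u · h_f · T_b · n_s · n_b = 0.3 × 1.13 × 1.0 × 205 × 2 × 9 = 1251 kN.
Design strength φR_n = 0.7 × 1251 = 876 kN.

876 kN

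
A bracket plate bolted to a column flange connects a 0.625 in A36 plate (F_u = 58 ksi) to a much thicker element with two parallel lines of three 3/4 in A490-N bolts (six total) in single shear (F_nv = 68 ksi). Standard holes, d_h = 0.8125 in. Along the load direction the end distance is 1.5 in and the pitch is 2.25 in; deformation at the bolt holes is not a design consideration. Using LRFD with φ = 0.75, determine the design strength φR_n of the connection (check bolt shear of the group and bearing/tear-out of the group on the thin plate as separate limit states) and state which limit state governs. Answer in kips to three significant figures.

Bolt shear: A_b = π·0.75²/4 = 0.4418 in²; R_n = 68 × 0.4418 × 6 × 1 = 180.2 kips → 0.75 × 180.2 = 135 kips.
Bearing (1.5 l_c t F_u ≤ 3.0 d t F_u): upper limit = 3.0·0.75·0.625·58 = 81.56 kips.
  Edge l_c = 1.5 − 0.8125/2 = 1.094 → r_n = 59.47 kips; interior l_c = 2.25 − 0.8125 = 1.438 → r_n = 78.16 kips.
  R_n,bearing = 2·59.47 + 4·78.16 = 431.6 kips → 0.75 × 431.6 = 324 kips.
Bolt shear governs: 135 kips.

135 kips (bolt shear governs)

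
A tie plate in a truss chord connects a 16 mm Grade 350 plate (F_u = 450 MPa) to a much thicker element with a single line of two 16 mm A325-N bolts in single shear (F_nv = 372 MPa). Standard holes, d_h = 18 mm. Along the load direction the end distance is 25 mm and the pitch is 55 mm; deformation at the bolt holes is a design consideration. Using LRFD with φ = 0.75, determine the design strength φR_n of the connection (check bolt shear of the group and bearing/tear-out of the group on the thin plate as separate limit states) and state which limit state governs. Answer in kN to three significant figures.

112 kN (bolt shear governs)

Bolt shear: A_b = π·16²/4 = 201.1 mm²; R_n = 372 × 201.1 × 2 × 1 / 1000 = 149.6 kN → 0.75 × 149.6 = 112 kN.
Bearing (1.2 l_c t F_u ≤ 2.4 d t F_u): upper limit = 2.4·16·16·450 / 1000 = 276.5 kN.
  Edge l_c = 25 − 18/2 = 16 → r_n = 138.2 kN; interior l_c = 55 − 18 = 37 → r_n = 276.5 kN.
  R_n,bearing = 1·138.2 + 1·276.5 = 414.7 kN → 0.75 × 414.7 = 311 kN.
Bolt shear governs: 112 kN.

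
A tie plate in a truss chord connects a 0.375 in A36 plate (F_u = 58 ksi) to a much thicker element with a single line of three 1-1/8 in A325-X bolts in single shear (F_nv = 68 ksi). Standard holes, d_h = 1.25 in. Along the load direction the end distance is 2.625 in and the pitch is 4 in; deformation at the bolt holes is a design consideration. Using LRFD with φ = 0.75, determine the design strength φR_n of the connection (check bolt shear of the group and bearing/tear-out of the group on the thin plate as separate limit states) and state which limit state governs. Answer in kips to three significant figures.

127 kips (bearing governs)

Bolt shear: A_b = π·1.125²/4 = 0.994 in²; R_n = 68 × 0.994 × 3 × 1 = 202.8 kips → 0.75 × 202.8 = 152 kips.
Bearing (1.2 l_c t F_u ≤ 2.4 d t F_u): upper limit = 2.4·1.125·0.375·58 = 58.72 kips.
  Edge l_c = 2.625 − 1.25/2 = 2 → r_n = 52.2 kips; interior l_c = 4 − 1.25 = 2.75 → r_n = 58.72 kips.
  R_n,bearing = 1·52.2 + 2·58.72 = 169.6 kips → 0.75 × 169.6 = 127 kips.
Bearing governs: 127 kips.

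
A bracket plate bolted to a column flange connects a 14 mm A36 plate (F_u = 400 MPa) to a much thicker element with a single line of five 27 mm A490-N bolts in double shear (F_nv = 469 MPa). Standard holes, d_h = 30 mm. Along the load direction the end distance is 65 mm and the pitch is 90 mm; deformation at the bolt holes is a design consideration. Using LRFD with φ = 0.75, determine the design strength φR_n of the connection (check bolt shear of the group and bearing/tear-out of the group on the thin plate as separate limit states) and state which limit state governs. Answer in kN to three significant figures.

1340 kN (bearing governs)

Bolt shear: A_b = π·27²/4 = 572.6 mm²; R_n = 469 × 572.6 × 5 × 2 / 1000 = 2685 kN → 0.75 × 2685 = 2010 kN.
Bearing (1.2 l_c t F_u ≤ 2.4 d t F_u): upper limit = 2.4·27·14·400 / 1000 = 362.9 kN.
  Edge l_c = 65 − 30/2 = 50 → r_n = 336 kN; interior l_c = 90 − 30 = 60 → r_n = 362.9 kN.
  R_n,bearing = 1·336 + 4·362.9 = 1788 kN → 0.75 × 1788 = 1340 kN.
Bearing governs: 1340 kN.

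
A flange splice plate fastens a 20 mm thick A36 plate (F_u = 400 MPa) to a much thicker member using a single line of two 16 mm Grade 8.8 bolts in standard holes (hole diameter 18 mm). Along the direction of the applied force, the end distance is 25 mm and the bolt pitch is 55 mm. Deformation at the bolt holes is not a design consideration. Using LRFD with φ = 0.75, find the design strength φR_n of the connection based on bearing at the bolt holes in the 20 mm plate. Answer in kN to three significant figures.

432 kN

Per bolt r_n = 1.5 l_c t F_u ≤ 3.0 d t F_u; upper limit = 3.0 × 16 × 20 × 400 / 1000 = 384 kN.
Edge bolt: l_c = 25 − 18/2 = 16 mm → 1.5 × 16 × 20 × 400 / 1000 = 192 → r_n = 192 kN.
Interior bolts: l_c = 55 − 18 = 37 mm → 1.5 × 37 × 20 × 400 / 1000 = 444 → r_n = 384 kN.
R_n = 1 × 192 + 1 × 384 = 576 kN.
Design strength φR_n = 0.75 × 576 = 432 kN.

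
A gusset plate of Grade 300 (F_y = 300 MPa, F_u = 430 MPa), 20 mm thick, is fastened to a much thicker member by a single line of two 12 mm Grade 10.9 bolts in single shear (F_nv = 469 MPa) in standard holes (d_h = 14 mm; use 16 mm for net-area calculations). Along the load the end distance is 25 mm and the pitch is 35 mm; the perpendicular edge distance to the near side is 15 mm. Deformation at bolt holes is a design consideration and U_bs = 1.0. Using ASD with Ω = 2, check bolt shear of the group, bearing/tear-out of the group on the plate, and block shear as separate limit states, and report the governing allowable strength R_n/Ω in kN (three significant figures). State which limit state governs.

53 kN (bolt shear governs)

Bolt shear: A_b = π·12²/4 = 113.1 mm²; R_n = 469 × 113.1 × 2 × 1 / 1000 = 106.1 kN → 106.1 / 2 = 53 kN.
Bearing: edge l_c = 18, r_n = 185.8 kN; interior l_c = 21, r_n = 216.7 kN; R_n = 185.8 + 1·216.7 = 402.5 kN → 201 kN.
Block shear: A_gv = 1200, A_nv = 720, A_nt = 140 mm²; R_n = min(0.6F_uA_nv, 0.6F_yA_gv) + U_bs·F_u·A_nt = 246 kN → 123 kN.
Bolt shear governs: 53 kN.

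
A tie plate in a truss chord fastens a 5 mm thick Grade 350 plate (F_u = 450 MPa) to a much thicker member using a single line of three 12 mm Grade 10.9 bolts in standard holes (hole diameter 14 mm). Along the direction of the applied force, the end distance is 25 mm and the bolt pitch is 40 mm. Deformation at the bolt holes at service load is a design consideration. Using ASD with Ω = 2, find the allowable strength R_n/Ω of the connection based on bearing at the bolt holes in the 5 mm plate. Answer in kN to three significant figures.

Per bolt r_n = 1.2 l_c t F_u ≤ 2.4 d t F_u; upper limit = 2.4 × 12 × 5 × 450 / 1000 = 64.8 kN.
Edge bolt: l_c = 25 − 14/2 = 18 mm → 1.2 × 18 × 5 × 450 / 1000 = 48.6 → r_n = 48.6 kN.
Interior bolts: l_c = 40 − 14 = 26 mm → 1.2 × 26 × 5 × 450 / 1000 = 70.2 → r_n = 64.8 kN.
R_n = 1 × 48.6 + 2 × 64.8 = 178.2 kN.
Allowable strength R_n/Ω = 178.2 / 2 = 89.1 kN.

89.1 kN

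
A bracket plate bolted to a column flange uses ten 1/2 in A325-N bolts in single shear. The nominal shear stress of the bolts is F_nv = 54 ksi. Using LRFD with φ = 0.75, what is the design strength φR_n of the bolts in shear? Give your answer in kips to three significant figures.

79.5 kips

A_b = π × 0.5² / 4 = 0.1963 in².
R_n = F_nv · A_b · n · n_s = 54 × 0.1963 × 10 × 1 = 106 kips.
Design strength φR_n = 0.75 × 106 = 79.5 kips.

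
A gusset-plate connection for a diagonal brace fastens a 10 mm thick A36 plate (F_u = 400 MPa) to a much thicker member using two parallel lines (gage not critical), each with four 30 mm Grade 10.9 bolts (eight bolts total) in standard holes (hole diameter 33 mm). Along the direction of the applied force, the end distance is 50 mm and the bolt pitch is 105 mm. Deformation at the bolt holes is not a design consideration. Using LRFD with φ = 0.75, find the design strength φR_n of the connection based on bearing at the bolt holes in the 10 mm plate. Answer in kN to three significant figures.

Per bolt r_n = 1.5 l_c t F_u ≤ 3.0 d t F_u; upper limit = 3.0 × 30 × 10 × 400 / 1000 = 360 kN.
Edge bolt: l_c = 50 − 33/2 = 33.5 mm → 1.5 × 33.5 × 10 × 400 / 1000 = 201 → r_n = 201 kN.
Interior bolts: l_c = 105 − 33 = 72 mm → 1.5 × 72 × 10 × 400 / 1000 = 432 → r_n = 360 kN.
R_n = 2 × 201 + 6 × 360 = 2562 kN.
Design strength φR_n = 0.75 × 2562 = 1920 kN.

1920 kN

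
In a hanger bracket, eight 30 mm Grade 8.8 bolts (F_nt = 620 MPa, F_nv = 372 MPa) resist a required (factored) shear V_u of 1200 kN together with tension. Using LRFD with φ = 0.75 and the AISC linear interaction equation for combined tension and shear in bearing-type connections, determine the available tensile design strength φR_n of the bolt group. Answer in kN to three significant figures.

A_b = π·30²/4 = 706.9 mm²; f_rv = 1200 × 1000 / (8 × 706.9) = 212.2 MPa.
F'_nt = 1.3 F_nt − (F_nt / φF_nv) f_rv = 1.3·620 − (620/(0.75·372))·212.2 = 334.4 MPa, capped at F_nt → F'_nt = 334.4 MPa.
R_n = F'_nt · A_b · n = 334.4 × 706.9 × 8 / 1000 = 1891 kN.
Design strength φR_n = 0.75 × 1891 = 1420 kN.

1420 kN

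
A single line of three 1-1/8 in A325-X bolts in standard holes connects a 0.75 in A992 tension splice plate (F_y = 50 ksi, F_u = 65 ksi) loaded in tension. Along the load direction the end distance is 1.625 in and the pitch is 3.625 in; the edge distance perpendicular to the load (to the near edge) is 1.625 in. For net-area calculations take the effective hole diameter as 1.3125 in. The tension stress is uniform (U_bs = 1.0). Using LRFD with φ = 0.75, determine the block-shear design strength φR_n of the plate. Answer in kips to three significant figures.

158 kips

Shear plane L_v = 1.625 + 2·3.625 = 8.875 in; A_gv = 8.875 × 0.75 = 6.656 in².
A_nv = (8.875 − 2.5·1.3125) × 0.75 = 4.195 in².
A_nt = (1.625 − 0.5·1.3125) × 0.75 = 0.7266 in².
0.6 F_u A_nv = 163.6 kips; 0.6 F_y A_gv = 199.7 kips → shear rupture governs the shear term.
R_n = 163.6 + 1.0 × 65 × 0.7266 = 210.8 kips.
Design strength φR_n = 0.75 × 210.8 = 158 kips.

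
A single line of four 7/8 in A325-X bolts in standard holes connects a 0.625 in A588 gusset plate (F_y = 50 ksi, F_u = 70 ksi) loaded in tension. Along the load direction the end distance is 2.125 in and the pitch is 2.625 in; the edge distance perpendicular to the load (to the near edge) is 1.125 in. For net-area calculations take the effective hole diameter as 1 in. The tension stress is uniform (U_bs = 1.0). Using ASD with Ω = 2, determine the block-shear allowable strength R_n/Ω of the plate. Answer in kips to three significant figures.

99 kips

Shear plane L_v = 2.125 + 3·2.625 = 10 in; A_gv = 10 × 0.625 = 6.25 in².
A_nv = (10 − 3.5·1) × 0.625 = 4.062 in².
A_nt = (1.125 − 0.5·1) × 0.625 = 0.3906 in².
0.6 F_u A_nv = 170.6 kips; 0.6 F_y A_gv = 187.5 kips → shear rupture governs the shear term.
R_n = 170.6 + 1.0 × 70 × 0.3906 = 198 kips.
Allowable strength R_n/Ω = 198 / 2 = 99 kips.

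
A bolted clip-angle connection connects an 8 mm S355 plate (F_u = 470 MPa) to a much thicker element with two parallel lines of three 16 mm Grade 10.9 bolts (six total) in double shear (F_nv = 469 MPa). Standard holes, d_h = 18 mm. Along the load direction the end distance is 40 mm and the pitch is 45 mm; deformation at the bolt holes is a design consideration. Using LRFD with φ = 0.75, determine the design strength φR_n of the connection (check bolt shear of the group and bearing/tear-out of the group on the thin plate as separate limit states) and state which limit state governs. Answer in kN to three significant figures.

Bolt shear: A_b = π·16²/4 = 201.1 mm²; R_n = 469 × 201.1 × 6 × 2 / 1000 = 1132 kN → 0.75 × 1132 = 849 kN.
Bearing (1.2 l_c t F_u ≤ 2.4 d t F_u): upper limit = 2.4·16·8·470 / 1000 = 144.4 kN.
  Edge l_c = 40 − 18/2 = 31 → r_n = 139.9 kN; interior l_c = 45 − 18 = 27 → r_n = 121.8 kN.
  R_n,bearing = 2·139.9 + 4·121.8 = 767 kN → 0.75 × 767 = 575 kN.
Bearing governs: 575 kN.

575 kN (bearing governs)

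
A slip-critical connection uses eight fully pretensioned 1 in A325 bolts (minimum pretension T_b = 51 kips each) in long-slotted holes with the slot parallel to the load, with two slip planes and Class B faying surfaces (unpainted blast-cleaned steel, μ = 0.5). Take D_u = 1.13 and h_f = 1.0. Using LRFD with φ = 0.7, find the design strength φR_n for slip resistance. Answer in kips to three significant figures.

R_n = μ · D_u · h_f · T_b · n_s · n_b = 0.5 × 1.13 × 1.0 × 51 × 2 × 8 = 461 kips.
Design strength φR_n = 0.7 × 461 = 323 kips.

323 kips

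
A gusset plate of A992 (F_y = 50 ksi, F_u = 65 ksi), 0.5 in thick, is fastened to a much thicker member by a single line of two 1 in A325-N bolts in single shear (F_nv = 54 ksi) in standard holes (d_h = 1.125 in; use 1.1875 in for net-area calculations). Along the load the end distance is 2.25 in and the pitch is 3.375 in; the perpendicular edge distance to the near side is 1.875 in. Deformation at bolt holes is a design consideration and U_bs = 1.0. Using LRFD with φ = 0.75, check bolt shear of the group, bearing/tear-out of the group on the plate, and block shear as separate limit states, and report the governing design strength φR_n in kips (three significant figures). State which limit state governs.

Bolt shear: A_b = π·1²/4 = 0.7854 in²; R_n = 54 × 0.7854 × 2 × 1 = 84.82 kips → 0.75 × 84.82 = 63.6 kips.
Bearing: edge l_c = 1.688, r_n = 65.81 kips; interior l_c = 2.25, r_n = 78 kips; R_n = 65.81 + 1·78 = 143.8 kips → 108 kips.
Block shear: A_gv = 2.812, A_nv = 1.922, A_nt = 0.6406 in²; R_n = min(0.6F_uA_nv, 0.6F_yA_gv) + U_bs·F_u·A_nt = 116.6 kips → 87.4 kips.
Bolt shear governs: 63.6 kips.

63.6 kips (bolt shear governs)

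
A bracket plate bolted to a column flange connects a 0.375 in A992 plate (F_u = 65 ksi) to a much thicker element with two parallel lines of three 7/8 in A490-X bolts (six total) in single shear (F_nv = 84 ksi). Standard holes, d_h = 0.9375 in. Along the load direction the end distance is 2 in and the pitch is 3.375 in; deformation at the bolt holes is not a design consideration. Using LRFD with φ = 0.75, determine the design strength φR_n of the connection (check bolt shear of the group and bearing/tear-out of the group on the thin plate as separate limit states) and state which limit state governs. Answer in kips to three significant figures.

Bolt shear: A_b = π·0.875²/4 = 0.6013 in²; R_n = 84 × 0.6013 × 6 × 1 = 303.1 kips → 0.75 × 303.1 = 227 kips.
Bearing (1.5 l_c t F_u ≤ 3.0 d t F_u): upper limit = 3.0·0.875·0.375·65 = 63.98 kips.
  Edge l_c = 2 − 0.9375/2 = 1.531 → r_n = 55.99 kips; interior l_c = 3.375 − 0.9375 = 2.438 → r_n = 63.98 kips.
  R_n,bearing = 2·55.99 + 4·63.98 = 367.9 kips → 0.75 × 367.9 = 276 kips.
Bolt shear governs: 227 kips.

227 kips (bolt shear governs)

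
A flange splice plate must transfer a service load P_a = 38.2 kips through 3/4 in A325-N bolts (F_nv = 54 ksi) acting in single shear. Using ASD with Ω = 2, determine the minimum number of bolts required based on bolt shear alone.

4 bolts

A_b = π·0.75²/4 = 0.4418 in².
Per-bolt allowable strength R_n/Ω = 54 × 0.4418 × 1 / 2 = 11.93 kips.
n ≥ 38.2 / 11.93 = 3.202 → use 4 bolts.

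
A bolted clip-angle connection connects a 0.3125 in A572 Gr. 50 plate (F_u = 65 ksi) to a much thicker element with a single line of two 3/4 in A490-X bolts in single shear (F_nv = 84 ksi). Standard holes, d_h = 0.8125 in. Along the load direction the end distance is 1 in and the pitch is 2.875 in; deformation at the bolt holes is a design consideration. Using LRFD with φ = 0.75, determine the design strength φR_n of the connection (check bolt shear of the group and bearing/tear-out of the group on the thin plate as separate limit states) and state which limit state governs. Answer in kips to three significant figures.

Bolt shear: A_b = π·0.75²/4 = 0.4418 in²; R_n = 84 × 0.4418 × 2 × 1 = 74.22 kips → 0.75 × 74.22 = 55.7 kips.
Bearing (1.2 l_c t F_u ≤ 2.4 d t F_u): upper limit = 2.4·0.75·0.3125·65 = 36.56 kips.
  Edge l_c = 1 − 0.8125/2 = 0.5938 → r_n = 14.47 kips; interior l_c = 2.875 − 0.8125 = 2.062 → r_n = 36.56 kips.
  R_n,bearing = 1·14.47 + 1·36.56 = 51.04 kips → 0.75 × 51.04 = 38.3 kips.
Bearing governs: 38.3 kips.

38.3 kips (bearing governs)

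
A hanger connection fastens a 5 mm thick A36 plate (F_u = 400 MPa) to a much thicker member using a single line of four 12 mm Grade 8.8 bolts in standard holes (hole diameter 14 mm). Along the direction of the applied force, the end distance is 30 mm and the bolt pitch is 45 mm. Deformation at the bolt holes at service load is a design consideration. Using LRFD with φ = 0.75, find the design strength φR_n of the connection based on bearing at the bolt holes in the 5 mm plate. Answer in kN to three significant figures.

Per bolt r_n = 1.2 l_c t F_u ≤ 2.4 d t F_u; upper limit = 2.4 × 12 × 5 × 400 / 1000 = 57.6 kN.
Edge bolt: l_c = 30 − 14/2 = 23 mm → 1.2 × 23 × 5 × 400 / 1000 = 55.2 → r_n = 55.2 kN.
Interior bolts: l_c = 45 − 14 = 31 mm → 1.2 × 31 × 5 × 400 / 1000 = 74.4 → r_n = 57.6 kN.
R_n = 1 × 55.2 + 3 × 57.6 = 228 kN.
Design strength φR_n = 0.75 × 228 = 171 kN.

171 kN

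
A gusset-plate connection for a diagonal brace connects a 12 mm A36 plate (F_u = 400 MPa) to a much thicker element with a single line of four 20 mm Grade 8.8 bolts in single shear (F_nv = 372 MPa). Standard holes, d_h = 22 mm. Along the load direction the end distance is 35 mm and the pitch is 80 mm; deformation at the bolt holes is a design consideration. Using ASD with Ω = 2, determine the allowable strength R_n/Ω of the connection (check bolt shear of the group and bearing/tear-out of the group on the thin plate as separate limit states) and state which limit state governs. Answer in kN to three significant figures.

Bolt shear: A_b = π·20²/4 = 314.2 mm²; R_n = 372 × 314.2 × 4 × 1 / 1000 = 467.5 kN → 467.5 / 2 = 234 kN.
Bearing (1.2 l_c t F_u ≤ 2.4 d t F_u): upper limit = 2.4·20·12·400 / 1000 = 230.4 kN.
  Edge l_c = 35 − 22/2 = 24 → r_n = 138.2 kN; interior l_c = 80 − 22 = 58 → r_n = 230.4 kN.
  R_n,bearing = 1·138.2 + 3·230.4 = 829.4 kN → 829.4 / 2 = 415 kN.
Bolt shear governs: 234 kN.

234 kN (bolt shear governs)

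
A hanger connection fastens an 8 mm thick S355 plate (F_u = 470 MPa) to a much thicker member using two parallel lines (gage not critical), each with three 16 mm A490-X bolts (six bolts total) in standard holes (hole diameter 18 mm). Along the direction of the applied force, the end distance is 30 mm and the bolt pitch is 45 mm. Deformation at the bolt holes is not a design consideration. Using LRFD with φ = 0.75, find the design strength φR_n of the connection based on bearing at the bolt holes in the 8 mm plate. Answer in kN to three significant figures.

634 kN

Per bolt r_n = 1.5 l_c t F_u ≤ 3.0 d t F_u; upper limit = 3.0 × 16 × 8 × 470 / 1000 = 180.5 kN.
Edge bolt: l_c = 30 − 18/2 = 21 mm → 1.5 × 21 × 8 × 470 / 1000 = 118.4 → r_n = 118.4 kN.
Interior bolts: l_c = 45 − 18 = 27 mm → 1.5 × 27 × 8 × 470 / 1000 = 152.3 → r_n = 152.3 kN.
R_n = 2 × 118.4 + 4 × 152.3 = 846 kN.
Design strength φR_n = 0.75 × 846 = 634 kN.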